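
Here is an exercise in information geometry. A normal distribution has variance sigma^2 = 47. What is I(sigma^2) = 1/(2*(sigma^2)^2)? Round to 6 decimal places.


Fisher information for variance: I(sigma^2) = 1/(2*sigma^4).
sigma^2 = 47, so sigma^4 = 2209.
I = 1/(2*2209) = 1/4418 = 0.000226

0.000226


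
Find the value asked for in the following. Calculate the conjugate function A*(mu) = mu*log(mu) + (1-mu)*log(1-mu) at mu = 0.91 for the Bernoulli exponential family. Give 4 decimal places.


Legendre transform for Bernoulli:
A*(mu) = mu*log(mu) + (1-mu)*log(1-mu).
mu = 0.91, 1-mu = 0.09.
mu*log(mu) = 0.91*log(0.91) = -0.085823.
(1-mu)*log(1-mu) = 0.09*log(0.09) = -0.216715.
A* = -0.085823 + -0.216715 = -0.3025

-0.3025


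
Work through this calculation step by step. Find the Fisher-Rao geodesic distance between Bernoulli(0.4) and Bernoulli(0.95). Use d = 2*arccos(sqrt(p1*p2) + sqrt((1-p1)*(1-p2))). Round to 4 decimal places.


Geodesic distance on Bernoulli manifold:
d(p1,p2) = 2*arccos(sqrt(p1*p2) + sqrt((1-p1)*(1-p2))).
sqrt(p1*p2) = sqrt(0.4*0.95) = 0.616441.
sqrt((1-p1)*(1-p2)) = sqrt(0.6*0.05) = 0.173205.
arg = 0.616441 + 0.173205 = 0.789646.
d = 2*arccos(0.789646) = 1.3211

1.3211


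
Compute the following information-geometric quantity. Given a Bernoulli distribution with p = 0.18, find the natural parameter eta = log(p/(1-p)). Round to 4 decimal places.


Natural parameter for Bernoulli: eta = log(p/(1-p)).
p = 0.18, 1-p = 0.82.
p/(1-p) = 0.219512.
eta = log(0.219512) = -1.5163

-1.5163


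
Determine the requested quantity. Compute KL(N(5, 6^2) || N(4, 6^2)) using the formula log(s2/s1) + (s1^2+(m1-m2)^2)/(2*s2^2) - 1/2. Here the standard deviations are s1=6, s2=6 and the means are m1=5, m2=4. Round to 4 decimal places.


KL divergence between normal distributions:
KL = log(s2/s1) + (s1^2 + (m1-m2)^2)/(2*s2^2) - 1/2.
log(6/6) = 0.0.
(6^2 + (5-4)^2)/(2*6^2) = (36 + 1)/72 = 0.513889.
KL = 0.0 + 0.513889 - 0.5 = 0.0139

0.0139


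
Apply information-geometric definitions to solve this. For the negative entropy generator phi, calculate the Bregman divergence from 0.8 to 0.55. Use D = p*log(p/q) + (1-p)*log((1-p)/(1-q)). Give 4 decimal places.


Bregman divergence with negative entropy generator:
D = p*log(p/q) + (1-p)*log((1-p)/(1-q)).
p = 0.8, q = 0.55.
p*log(p/q) = 0.8*log(0.8/0.55) = 0.299755.
(1-p)*log((1-p)/(1-q)) = 0.2*log(0.2/0.45) = -0.162186.
D = 0.299755 + -0.162186 = 0.1376

0.1376


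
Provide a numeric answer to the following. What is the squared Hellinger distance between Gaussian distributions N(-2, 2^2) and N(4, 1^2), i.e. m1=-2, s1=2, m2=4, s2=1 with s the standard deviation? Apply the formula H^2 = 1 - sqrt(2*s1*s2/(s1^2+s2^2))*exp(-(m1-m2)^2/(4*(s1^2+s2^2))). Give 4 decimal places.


Squared Hellinger distance for Gaussians:
H^2 = 1 - sqrt(2*s1*s2/(s1^2+s2^2)) * exp(-(m1-m2)^2/(4*(s1^2+s2^2))).
s1^2 = 4, s2^2 = 1, s1^2+s2^2 = 5.
sqrt(2*2*1/(5)) = 0.894427.
(m1-m2)^2 = (-6)^2 = 36.
exp(-36/(4*5)) = exp(-1.8) = 0.165299.
H^2 = 1 - 0.894427*0.165299 = 0.8522

0.8522


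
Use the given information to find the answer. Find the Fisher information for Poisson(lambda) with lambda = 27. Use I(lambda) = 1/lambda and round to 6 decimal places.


Fisher information for Poisson: I(lambda) = 1/lambda.
lambda = 27.
I(lambda) = 1/27 = 0.037037

0.037037


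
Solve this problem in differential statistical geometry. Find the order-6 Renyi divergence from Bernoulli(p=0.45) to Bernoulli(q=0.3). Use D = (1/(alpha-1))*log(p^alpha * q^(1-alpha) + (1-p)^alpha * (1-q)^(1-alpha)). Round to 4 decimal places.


Renyi divergence of order alpha between Bernoulli distributions:
D = (1/(alpha-1))*log(p^alpha * q^(1-alpha) + (1-p)^alpha * (1-q)^(1-alpha)).
alpha = 6, p = 0.45, q = 0.3.
p^alpha * q^(1-alpha) = 0.45^6 * 0.3^-5 = 3.417188.
(1-p)^alpha * (1-q)^(1-alpha) = 0.55^6 * 0.7^-5 = 0.164697.
sum = 3.417188 + 0.164697 = 3.581885.
D = (1/5)*log(3.581885) = 0.2552

0.2552


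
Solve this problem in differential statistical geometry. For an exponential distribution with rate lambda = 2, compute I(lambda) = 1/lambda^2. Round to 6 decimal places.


Fisher information for exponential: I(lambda) = 1/lambda^2.
lambda = 2, lambda^2 = 4.
I = 1/4 = 0.250000

0.250000


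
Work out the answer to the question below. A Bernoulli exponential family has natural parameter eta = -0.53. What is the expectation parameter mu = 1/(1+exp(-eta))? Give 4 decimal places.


Dual coordinate (expectation parameter) for Bernoulli:
mu = 1/(1+exp(-eta)).
eta = -0.53.
exp(-eta) = exp(0.53) = 1.698932.
mu = 1/(1+1.698932) = 0.3705

0.3705


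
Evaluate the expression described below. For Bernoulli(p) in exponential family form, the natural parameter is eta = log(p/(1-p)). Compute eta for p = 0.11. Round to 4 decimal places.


Natural parameter for Bernoulli: eta = log(p/(1-p)).
p = 0.11, 1-p = 0.89.
p/(1-p) = 0.123596.
eta = log(0.123596) = -2.0907

-2.0907


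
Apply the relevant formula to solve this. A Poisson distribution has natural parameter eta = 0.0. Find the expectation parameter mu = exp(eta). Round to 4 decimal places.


Expectation parameter for Poisson exponential family:
mu = exp(eta).
eta = 0.0.
mu = exp(0.0) = 1.0000

1.0000


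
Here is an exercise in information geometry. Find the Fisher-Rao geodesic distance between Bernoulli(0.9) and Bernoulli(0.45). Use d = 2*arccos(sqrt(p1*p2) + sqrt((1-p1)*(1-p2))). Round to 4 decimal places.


Geodesic distance on Bernoulli manifold:
d(p1,p2) = 2*arccos(sqrt(p1*p2) + sqrt((1-p1)*(1-p2))).
sqrt(p1*p2) = sqrt(0.9*0.45) = 0.636396.
sqrt((1-p1)*(1-p2)) = sqrt(0.1*0.55) = 0.234521.
arg = 0.636396 + 0.234521 = 0.870917.
d = 2*arccos(0.870917) = 1.0275

1.0275


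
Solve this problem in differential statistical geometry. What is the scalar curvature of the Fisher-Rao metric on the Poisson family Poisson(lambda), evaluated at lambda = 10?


This family has a single free parameter, so its statistical manifold
is 1-dimensional. The Riemann curvature tensor of any 1-dimensional
Riemannian manifold vanishes identically, so R = 0.

0


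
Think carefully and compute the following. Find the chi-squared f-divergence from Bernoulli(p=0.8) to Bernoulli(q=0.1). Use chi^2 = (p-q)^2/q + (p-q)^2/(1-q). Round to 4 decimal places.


Chi-squared divergence between Bernoulli distributions:
chi^2 = (p-q)^2/q + (p-q)^2/(1-q).
p = 0.8, q = 0.1, p-q = 0.7.
(p-q)^2 = 0.49.
term1 = 0.49/0.1 = 4.9.
term2 = 0.49/0.9 = 0.544444.
chi^2 = 4.9 + 0.544444 = 5.4444

5.4444


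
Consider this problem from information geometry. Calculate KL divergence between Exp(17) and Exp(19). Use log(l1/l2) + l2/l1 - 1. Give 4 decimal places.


KL divergence for exponential family:
KL = log(l1/l2) + l2/l1 - 1.
log(17/19) = -0.111226.
19/17 = 1.117647.
KL = -0.111226 + 1.117647 - 1 = 0.0064

0.0064


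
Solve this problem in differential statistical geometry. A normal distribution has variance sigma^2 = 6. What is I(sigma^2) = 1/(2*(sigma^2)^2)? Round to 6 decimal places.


Fisher information for variance: I(sigma^2) = 1/(2*sigma^4).
sigma^2 = 6, so sigma^4 = 36.
I = 1/(2*36) = 1/72 = 0.013889

0.013889


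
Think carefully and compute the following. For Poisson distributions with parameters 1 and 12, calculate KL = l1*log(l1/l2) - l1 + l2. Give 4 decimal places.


KL divergence for Poisson:
KL = l1*log(l1/l2) - l1 + l2.
l1 = 1, l2 = 12.
log(1/12) = -2.484907.
l1*log(l1/l2) = 1 * -2.484907 = -2.484907.
KL = -2.484907 - 1 + 12 = 8.5151

8.5151


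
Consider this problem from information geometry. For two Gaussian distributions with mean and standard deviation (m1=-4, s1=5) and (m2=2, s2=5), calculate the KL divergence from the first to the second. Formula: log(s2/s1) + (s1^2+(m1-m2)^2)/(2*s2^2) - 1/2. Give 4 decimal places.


KL divergence between normal distributions:
KL = log(s2/s1) + (s1^2 + (m1-m2)^2)/(2*s2^2) - 1/2.
log(5/5) = 0.0.
(5^2 + (-4-2)^2)/(2*5^2) = (25 + 36)/50 = 1.22.
KL = 0.0 + 1.22 - 0.5 = 0.7200

0.7200


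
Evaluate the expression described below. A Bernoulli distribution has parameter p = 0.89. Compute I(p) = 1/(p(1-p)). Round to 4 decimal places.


For Bernoulli(p), Fisher information is I(p) = 1/(p*(1-p)).
p = 0.89, 1-p = 0.11.
p*(1-p) = 0.0979.
I(p) = 1/0.0979 = 10.2145

10.2145


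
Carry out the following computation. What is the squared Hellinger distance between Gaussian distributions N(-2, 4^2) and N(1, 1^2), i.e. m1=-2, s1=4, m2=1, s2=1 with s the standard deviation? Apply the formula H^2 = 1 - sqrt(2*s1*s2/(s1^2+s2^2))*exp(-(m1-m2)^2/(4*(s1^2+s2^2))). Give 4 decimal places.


Squared Hellinger distance for Gaussians:
H^2 = 1 - sqrt(2*s1*s2/(s1^2+s2^2)) * exp(-(m1-m2)^2/(4*(s1^2+s2^2))).
s1^2 = 16, s2^2 = 1, s1^2+s2^2 = 17.
sqrt(2*4*1/(17)) = 0.685994.
(m1-m2)^2 = (-3)^2 = 9.
exp(-9/(4*17)) = exp(-0.132353) = 0.876032.
H^2 = 1 - 0.685994*0.876032 = 0.3990

0.3990


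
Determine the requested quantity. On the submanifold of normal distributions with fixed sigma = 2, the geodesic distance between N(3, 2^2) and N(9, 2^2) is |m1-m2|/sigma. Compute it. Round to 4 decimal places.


On the fixed-variance normal subfamily, geodesic distance = |m1-m2|/sigma.
|3 - 9| = 6.
sigma = 2.
d = 6/2 = 3.0000

3.0000


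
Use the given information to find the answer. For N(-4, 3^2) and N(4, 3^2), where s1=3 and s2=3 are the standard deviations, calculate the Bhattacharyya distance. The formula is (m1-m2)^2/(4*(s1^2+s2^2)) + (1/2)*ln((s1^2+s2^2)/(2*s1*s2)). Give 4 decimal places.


Bhattacharyya distance between two Gaussians:
DB = (m1-m2)^2/(4*(s1^2+s2^2)) + (1/2)*ln((s1^2+s2^2)/(2*s1*s2)).
(m1-m2)^2 = (-8)^2 = 64.
s1^2+s2^2 = 9 + 9 = 18.
term1 = 64/72 = 0.888889.
term2 = 0.5*ln(18/18.0) = 0.0.
DB = 0.888889 + 0.0 = 0.8889

0.8889


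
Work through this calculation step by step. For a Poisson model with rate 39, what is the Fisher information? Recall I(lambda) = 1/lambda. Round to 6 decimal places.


Fisher information for Poisson: I(lambda) = 1/lambda.
lambda = 39.
I(lambda) = 1/39 = 0.025641

0.025641


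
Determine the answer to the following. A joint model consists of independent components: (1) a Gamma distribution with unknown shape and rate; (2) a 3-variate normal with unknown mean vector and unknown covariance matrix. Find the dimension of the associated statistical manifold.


The dimension of a statistical manifold equals the number of free
(independent) real parameters of the model. For a product of independent
blocks the parameter counts add.
- Gamma (shape, rate): 2.
- 3-variate normal: 3 (mean) + 3*4/2 = 6 (symmetric covariance) = 9.
Total = 2 + 9 = 11.
Dimension = 11

11


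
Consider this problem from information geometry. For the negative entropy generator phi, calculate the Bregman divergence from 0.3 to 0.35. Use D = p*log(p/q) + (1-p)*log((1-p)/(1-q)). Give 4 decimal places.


Bregman divergence with negative entropy generator:
D = p*log(p/q) + (1-p)*log((1-p)/(1-q)).
p = 0.3, q = 0.35.
p*log(p/q) = 0.3*log(0.3/0.35) = -0.046245.
(1-p)*log((1-p)/(1-q)) = 0.7*log(0.7/0.65) = 0.051876.
D = -0.046245 + 0.051876 = 0.0056

0.0056


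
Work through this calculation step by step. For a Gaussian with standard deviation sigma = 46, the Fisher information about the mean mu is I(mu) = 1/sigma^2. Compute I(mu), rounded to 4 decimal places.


The Fisher information for the mean of a normal distribution is I(mu) = 1/sigma^2.
sigma = 46, so sigma^2 = 2116.
I(mu) = 1/2116 = 0.0005

0.0005


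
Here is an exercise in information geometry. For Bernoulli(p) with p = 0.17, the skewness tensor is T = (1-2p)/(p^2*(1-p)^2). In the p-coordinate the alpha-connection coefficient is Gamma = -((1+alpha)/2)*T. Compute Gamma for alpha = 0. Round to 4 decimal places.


Skewness (Amari-Chentsov) tensor: T = (1-2p)/(p^2*(1-p)^2).
p = 0.17, 1-2p = 0.66, p^2 = 0.0289, (1-p)^2 = 0.6889.
T = 0.66/(0.0289 * 0.6889) = 33.150487.
In the p-coordinate, Gamma^(alpha) = Gamma^(0) - (alpha/2)*T with Gamma^(0) = (1/2)*g'(p) = -T/2,
so Gamma^(alpha) = -((1+alpha)/2)*T.
alpha = 0, -(1+alpha)/2 = -0.5.
Gamma = -0.5 * 33.150487 = -16.5752

-16.5752


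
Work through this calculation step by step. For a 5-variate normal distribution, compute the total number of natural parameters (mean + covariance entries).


Exponential family dimension calculation:
For 5-dim MVN: mean has 5 params, covariance has 5*6/2 = 15 unique entries.
Total dim = 5 + 15 = 20.

20


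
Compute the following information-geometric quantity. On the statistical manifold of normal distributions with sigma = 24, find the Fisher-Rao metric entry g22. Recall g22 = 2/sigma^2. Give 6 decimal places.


For the 2-parameter normal family, the Fisher metric has:
  g11 = 1/sigma^2, g22 = 2/sigma^2.
sigma = 24, sigma^2 = 576.
g22 = 0.003472

0.003472


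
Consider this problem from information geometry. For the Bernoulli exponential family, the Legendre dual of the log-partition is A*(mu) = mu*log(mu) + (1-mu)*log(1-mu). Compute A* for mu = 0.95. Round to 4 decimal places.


Legendre transform for Bernoulli:
A*(mu) = mu*log(mu) + (1-mu)*log(1-mu).
mu = 0.95, 1-mu = 0.05.
mu*log(mu) = 0.95*log(0.95) = -0.048729.
(1-mu)*log(1-mu) = 0.05*log(0.05) = -0.149787.
A* = -0.048729 + -0.149787 = -0.1985

-0.1985


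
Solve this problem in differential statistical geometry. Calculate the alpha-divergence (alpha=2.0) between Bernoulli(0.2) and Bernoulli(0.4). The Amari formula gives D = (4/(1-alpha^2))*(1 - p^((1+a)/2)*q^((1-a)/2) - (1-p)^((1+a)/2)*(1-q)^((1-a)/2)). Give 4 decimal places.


Amari alpha-divergence:
D = (4/(1-alpha^2))*(1 - p^((1+a)/2)*q^((1-a)/2) - (1-p)^((1+a)/2)*(1-q)^((1-a)/2)).
alpha = 2.0, p = 0.2, q = 0.4.
e1 = (1+alpha)/2 = 1.5, e2 = (1-alpha)/2 = -0.5.
t1 = p^e1 * q^e2 = 0.2^1.5 * 0.4^-0.5 = 0.141421.
t2 = (1-p)^e1 * (1-q)^e2 = 0.8^1.5 * 0.6^-0.5 = 0.92376.
4/(1-alpha^2) = -1.333333.
D = -1.333333*(1 - 0.141421 - 0.92376) = 0.0869

0.0869


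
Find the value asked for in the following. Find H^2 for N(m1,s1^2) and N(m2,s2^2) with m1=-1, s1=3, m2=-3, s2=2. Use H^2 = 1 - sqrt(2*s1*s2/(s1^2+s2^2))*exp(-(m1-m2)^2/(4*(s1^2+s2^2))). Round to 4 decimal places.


Squared Hellinger distance for Gaussians:
H^2 = 1 - sqrt(2*s1*s2/(s1^2+s2^2)) * exp(-(m1-m2)^2/(4*(s1^2+s2^2))).
s1^2 = 9, s2^2 = 4, s1^2+s2^2 = 13.
sqrt(2*3*2/(13)) = 0.960769.
(m1-m2)^2 = (2)^2 = 4.
exp(-4/(4*13)) = exp(-0.076923) = 0.925961.
H^2 = 1 - 0.960769*0.925961 = 0.1104

0.1104


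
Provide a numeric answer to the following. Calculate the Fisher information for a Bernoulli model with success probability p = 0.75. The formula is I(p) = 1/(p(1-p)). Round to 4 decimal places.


For Bernoulli(p), Fisher information is I(p) = 1/(p*(1-p)).
p = 0.75, 1-p = 0.25.
p*(1-p) = 0.1875.
I(p) = 1/0.1875 = 5.3333

5.3333


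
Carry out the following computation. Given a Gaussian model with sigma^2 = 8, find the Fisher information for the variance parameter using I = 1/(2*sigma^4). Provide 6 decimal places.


Fisher information for variance: I(sigma^2) = 1/(2*sigma^4).
sigma^2 = 8, so sigma^4 = 64.
I = 1/(2*64) = 1/128 = 0.007813

0.007813


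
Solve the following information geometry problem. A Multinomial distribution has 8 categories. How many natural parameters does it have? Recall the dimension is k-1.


Exponential family dimension calculation:
For Multinomial with k=8 categories, dim = k-1 = 7.

7


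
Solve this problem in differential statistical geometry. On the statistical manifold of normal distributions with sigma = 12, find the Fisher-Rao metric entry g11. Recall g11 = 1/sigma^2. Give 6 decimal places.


For the 2-parameter normal family, the Fisher metric has:
  g11 = 1/sigma^2, g22 = 2/sigma^2.
sigma = 12, sigma^2 = 144.
g11 = 0.006944

0.006944


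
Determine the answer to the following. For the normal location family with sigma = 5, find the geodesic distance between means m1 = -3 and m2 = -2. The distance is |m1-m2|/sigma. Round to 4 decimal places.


On the fixed-variance normal subfamily, geodesic distance = |m1-m2|/sigma.
|-3 - -2| = 1.
sigma = 5.
d = 1/5 = 0.2000

0.2000


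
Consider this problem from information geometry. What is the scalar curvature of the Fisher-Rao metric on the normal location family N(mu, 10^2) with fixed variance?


This family has a single free parameter, so its statistical manifold
is 1-dimensional. The Riemann curvature tensor of any 1-dimensional
Riemannian manifold vanishes identically, so R = 0.

0


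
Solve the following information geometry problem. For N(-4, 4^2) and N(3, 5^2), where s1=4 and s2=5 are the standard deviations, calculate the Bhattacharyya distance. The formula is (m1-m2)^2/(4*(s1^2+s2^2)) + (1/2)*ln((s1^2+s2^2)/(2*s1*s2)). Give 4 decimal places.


Bhattacharyya distance between two Gaussians:
DB = (m1-m2)^2/(4*(s1^2+s2^2)) + (1/2)*ln((s1^2+s2^2)/(2*s1*s2)).
(m1-m2)^2 = (-7)^2 = 49.
s1^2+s2^2 = 16 + 25 = 41.
term1 = 49/164 = 0.29878.
term2 = 0.5*ln(41/40.0) = 0.012346.
DB = 0.29878 + 0.012346 = 0.3111

0.3111


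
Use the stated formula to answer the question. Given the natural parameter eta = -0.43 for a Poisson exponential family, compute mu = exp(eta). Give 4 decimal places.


Expectation parameter for Poisson exponential family:
mu = exp(eta).
eta = -0.43.
mu = exp(-0.43) = 0.6505

0.6505


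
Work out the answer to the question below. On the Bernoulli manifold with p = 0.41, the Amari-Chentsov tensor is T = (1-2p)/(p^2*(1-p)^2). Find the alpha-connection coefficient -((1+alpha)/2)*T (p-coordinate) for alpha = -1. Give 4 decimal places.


Skewness (Amari-Chentsov) tensor: T = (1-2p)/(p^2*(1-p)^2).
p = 0.41, 1-2p = 0.18, p^2 = 0.1681, (1-p)^2 = 0.3481.
T = 0.18/(0.1681 * 0.3481) = 3.076102.
In the p-coordinate, Gamma^(alpha) = Gamma^(0) - (alpha/2)*T with Gamma^(0) = (1/2)*g'(p) = -T/2,
so Gamma^(alpha) = -((1+alpha)/2)*T.
alpha = -1, -(1+alpha)/2 = 0.0.
Gamma = 0.0 * 3.076102 = 0.0000

0.0000


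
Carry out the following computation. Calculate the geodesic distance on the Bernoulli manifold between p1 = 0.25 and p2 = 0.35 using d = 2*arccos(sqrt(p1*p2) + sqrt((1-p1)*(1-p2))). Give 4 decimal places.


Geodesic distance on Bernoulli manifold:
d(p1,p2) = 2*arccos(sqrt(p1*p2) + sqrt((1-p1)*(1-p2))).
sqrt(p1*p2) = sqrt(0.25*0.35) = 0.295804.
sqrt((1-p1)*(1-p2)) = sqrt(0.75*0.65) = 0.698212.
arg = 0.295804 + 0.698212 = 0.994016.
d = 2*arccos(0.994016) = 0.2189

0.2189


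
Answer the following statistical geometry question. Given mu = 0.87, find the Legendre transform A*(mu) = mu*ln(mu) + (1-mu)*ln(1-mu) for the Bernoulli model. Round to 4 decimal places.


Legendre transform for Bernoulli:
A*(mu) = mu*log(mu) + (1-mu)*log(1-mu).
mu = 0.87, 1-mu = 0.13.
mu*log(mu) = 0.87*log(0.87) = -0.121158.
(1-mu)*log(1-mu) = 0.13*log(0.13) = -0.265229.
A* = -0.121158 + -0.265229 = -0.3864

-0.3864


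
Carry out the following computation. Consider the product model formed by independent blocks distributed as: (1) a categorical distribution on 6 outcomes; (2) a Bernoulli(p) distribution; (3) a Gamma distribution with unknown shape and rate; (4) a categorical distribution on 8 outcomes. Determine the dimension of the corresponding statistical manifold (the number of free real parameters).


The dimension of a statistical manifold equals the number of free
(independent) real parameters of the model. For a product of independent
blocks the parameter counts add.
- categorical on 6 outcomes (probabilities sum to 1): 6-1 = 5.
- Bernoulli (p): 1.
- Gamma (shape, rate): 2.
- categorical on 8 outcomes (probabilities sum to 1): 8-1 = 7.
Total = 5 + 1 + 2 + 7 = 15.
Dimension = 15

15


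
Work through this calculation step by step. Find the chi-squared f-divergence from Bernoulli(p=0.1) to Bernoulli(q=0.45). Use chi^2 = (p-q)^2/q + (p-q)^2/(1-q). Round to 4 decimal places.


Chi-squared divergence between Bernoulli distributions:
chi^2 = (p-q)^2/q + (p-q)^2/(1-q).
p = 0.1, q = 0.45, p-q = -0.35.
(p-q)^2 = 0.1225.
term1 = 0.1225/0.45 = 0.272222.
term2 = 0.1225/0.55 = 0.222727.
chi^2 = 0.272222 + 0.222727 = 0.4949

0.4949


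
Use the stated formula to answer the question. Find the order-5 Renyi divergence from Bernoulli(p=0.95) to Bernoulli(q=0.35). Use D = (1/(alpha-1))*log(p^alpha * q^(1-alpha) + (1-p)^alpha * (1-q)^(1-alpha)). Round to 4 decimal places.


Renyi divergence of order alpha between Bernoulli distributions:
D = (1/(alpha-1))*log(p^alpha * q^(1-alpha) + (1-p)^alpha * (1-q)^(1-alpha)).
alpha = 5, p = 0.95, q = 0.35.
p^alpha * q^(1-alpha) = 0.95^5 * 0.35^-4 = 51.563911.
(1-p)^alpha * (1-q)^(1-alpha) = 0.05^5 * 0.65^-4 = 2e-06.
sum = 51.563911 + 2e-06 = 51.563913.
D = (1/4)*log(51.563913) = 0.9857

0.9857


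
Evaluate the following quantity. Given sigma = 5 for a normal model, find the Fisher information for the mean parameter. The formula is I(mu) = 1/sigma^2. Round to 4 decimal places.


The Fisher information for the mean of a normal distribution is I(mu) = 1/sigma^2.
sigma = 5, so sigma^2 = 25.
I(mu) = 1/25 = 0.0400

0.0400


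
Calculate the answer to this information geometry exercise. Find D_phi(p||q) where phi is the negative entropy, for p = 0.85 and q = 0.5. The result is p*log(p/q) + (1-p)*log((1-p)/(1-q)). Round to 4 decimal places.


Bregman divergence with negative entropy generator:
D = p*log(p/q) + (1-p)*log((1-p)/(1-q)).
p = 0.85, q = 0.5.
p*log(p/q) = 0.85*log(0.85/0.5) = 0.451034.
(1-p)*log((1-p)/(1-q)) = 0.15*log(0.15/0.5) = -0.180596.
D = 0.451034 + -0.180596 = 0.2704

0.2704


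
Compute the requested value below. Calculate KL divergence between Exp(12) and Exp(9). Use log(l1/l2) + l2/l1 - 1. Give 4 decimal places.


KL divergence for exponential family:
KL = log(l1/l2) + l2/l1 - 1.
log(12/9) = 0.287682.
9/12 = 0.75.
KL = 0.287682 + 0.75 - 1 = 0.0377

0.0377


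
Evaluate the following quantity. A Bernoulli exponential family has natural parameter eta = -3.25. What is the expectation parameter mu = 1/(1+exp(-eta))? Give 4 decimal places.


Dual coordinate (expectation parameter) for Bernoulli:
mu = 1/(1+exp(-eta)).
eta = -3.25.
exp(-eta) = exp(3.25) = 25.79034.
mu = 1/(1+25.79034) = 0.0373

0.0373


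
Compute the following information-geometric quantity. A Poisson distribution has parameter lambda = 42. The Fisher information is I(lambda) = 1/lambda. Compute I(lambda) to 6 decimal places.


Fisher information for Poisson: I(lambda) = 1/lambda.
lambda = 42.
I(lambda) = 1/42 = 0.023810

0.023810


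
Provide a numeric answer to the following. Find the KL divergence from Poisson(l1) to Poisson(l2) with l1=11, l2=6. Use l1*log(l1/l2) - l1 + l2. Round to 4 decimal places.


KL divergence for Poisson:
KL = l1*log(l1/l2) - l1 + l2.
l1 = 11, l2 = 6.
log(11/6) = 0.606136.
l1*log(l1/l2) = 11 * 0.606136 = 6.667494.
KL = 6.667494 - 11 + 6 = 1.6675

1.6675


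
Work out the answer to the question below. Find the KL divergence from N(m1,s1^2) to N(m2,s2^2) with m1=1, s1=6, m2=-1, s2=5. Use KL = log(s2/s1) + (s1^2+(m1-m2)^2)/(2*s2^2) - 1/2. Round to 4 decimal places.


KL divergence between normal distributions:
KL = log(s2/s1) + (s1^2 + (m1-m2)^2)/(2*s2^2) - 1/2.
log(5/6) = -0.182322.
(6^2 + (1--1)^2)/(2*5^2) = (36 + 4)/50 = 0.8.
KL = -0.182322 + 0.8 - 0.5 = 0.1177

0.1177


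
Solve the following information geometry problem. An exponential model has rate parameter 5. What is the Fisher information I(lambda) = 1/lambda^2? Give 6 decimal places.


Fisher information for exponential: I(lambda) = 1/lambda^2.
lambda = 5, lambda^2 = 25.
I = 1/25 = 0.040000

0.040000


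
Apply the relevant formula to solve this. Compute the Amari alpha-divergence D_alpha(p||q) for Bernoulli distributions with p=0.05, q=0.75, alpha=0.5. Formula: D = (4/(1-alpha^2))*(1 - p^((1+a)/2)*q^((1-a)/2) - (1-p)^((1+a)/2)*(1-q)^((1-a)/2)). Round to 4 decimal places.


Amari alpha-divergence:
D = (4/(1-alpha^2))*(1 - p^((1+a)/2)*q^((1-a)/2) - (1-p)^((1+a)/2)*(1-q)^((1-a)/2)).
alpha = 0.5, p = 0.05, q = 0.75.
e1 = (1+alpha)/2 = 0.75, e2 = (1-alpha)/2 = 0.25.
t1 = p^e1 * q^e2 = 0.05^0.75 * 0.75^0.25 = 0.098399.
t2 = (1-p)^e1 * (1-q)^e2 = 0.95^0.75 * 0.25^0.25 = 0.680421.
4/(1-alpha^2) = 5.333333.
D = 5.333333*(1 - 0.098399 - 0.680421) = 1.1796

1.1796


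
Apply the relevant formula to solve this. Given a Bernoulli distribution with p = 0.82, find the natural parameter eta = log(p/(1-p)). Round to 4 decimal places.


Natural parameter for Bernoulli: eta = log(p/(1-p)).
p = 0.82, 1-p = 0.18.
p/(1-p) = 4.555556.
eta = log(4.555556) = 1.5163

1.5163


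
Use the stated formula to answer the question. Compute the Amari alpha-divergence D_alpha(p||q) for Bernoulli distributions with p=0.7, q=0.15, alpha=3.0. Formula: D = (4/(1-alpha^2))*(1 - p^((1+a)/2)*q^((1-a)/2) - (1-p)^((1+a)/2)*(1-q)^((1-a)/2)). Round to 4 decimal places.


Amari alpha-divergence:
D = (4/(1-alpha^2))*(1 - p^((1+a)/2)*q^((1-a)/2) - (1-p)^((1+a)/2)*(1-q)^((1-a)/2)).
alpha = 3.0, p = 0.7, q = 0.15.
e1 = (1+alpha)/2 = 2.0, e2 = (1-alpha)/2 = -1.0.
t1 = p^e1 * q^e2 = 0.7^2.0 * 0.15^-1.0 = 3.266667.
t2 = (1-p)^e1 * (1-q)^e2 = 0.3^2.0 * 0.85^-1.0 = 0.105882.
4/(1-alpha^2) = -0.5.
D = -0.5*(1 - 3.266667 - 0.105882) = 1.1863

1.1863


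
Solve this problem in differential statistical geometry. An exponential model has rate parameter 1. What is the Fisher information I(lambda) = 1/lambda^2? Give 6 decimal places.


Fisher information for exponential: I(lambda) = 1/lambda^2.
lambda = 1, lambda^2 = 1.
I = 1/1 = 1.000000

1.000000


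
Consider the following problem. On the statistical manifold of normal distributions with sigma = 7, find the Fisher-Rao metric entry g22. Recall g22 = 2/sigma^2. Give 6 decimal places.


For the 2-parameter normal family, the Fisher metric has:
  g11 = 1/sigma^2, g22 = 2/sigma^2.
sigma = 7, sigma^2 = 49.
g22 = 0.040816

0.040816


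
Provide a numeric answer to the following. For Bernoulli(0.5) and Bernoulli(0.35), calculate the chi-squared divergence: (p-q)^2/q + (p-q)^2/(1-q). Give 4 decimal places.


Chi-squared divergence between Bernoulli distributions:
chi^2 = (p-q)^2/q + (p-q)^2/(1-q).
p = 0.5, q = 0.35, p-q = 0.15.
(p-q)^2 = 0.0225.
term1 = 0.0225/0.35 = 0.064286.
term2 = 0.0225/0.65 = 0.034615.
chi^2 = 0.064286 + 0.034615 = 0.0989

0.0989


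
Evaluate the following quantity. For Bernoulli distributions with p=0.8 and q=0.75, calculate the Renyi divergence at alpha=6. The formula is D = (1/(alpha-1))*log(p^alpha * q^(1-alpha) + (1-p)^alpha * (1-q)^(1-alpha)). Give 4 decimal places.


Renyi divergence of order alpha between Bernoulli distributions:
D = (1/(alpha-1))*log(p^alpha * q^(1-alpha) + (1-p)^alpha * (1-q)^(1-alpha)).
alpha = 6, p = 0.8, q = 0.75.
p^alpha * q^(1-alpha) = 0.8^6 * 0.75^-5 = 1.104673.
(1-p)^alpha * (1-q)^(1-alpha) = 0.2^6 * 0.25^-5 = 0.065536.
sum = 1.104673 + 0.065536 = 1.170209.
D = (1/5)*log(1.170209) = 0.0314

0.0314


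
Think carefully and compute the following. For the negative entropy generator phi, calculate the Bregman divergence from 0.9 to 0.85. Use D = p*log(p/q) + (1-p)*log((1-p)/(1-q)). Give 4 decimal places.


Bregman divergence with negative entropy generator:
D = p*log(p/q) + (1-p)*log((1-p)/(1-q)).
p = 0.9, q = 0.85.
p*log(p/q) = 0.9*log(0.9/0.85) = 0.051443.
(1-p)*log((1-p)/(1-q)) = 0.1*log(0.1/0.15) = -0.040547.
D = 0.051443 + -0.040547 = 0.0109

0.0109


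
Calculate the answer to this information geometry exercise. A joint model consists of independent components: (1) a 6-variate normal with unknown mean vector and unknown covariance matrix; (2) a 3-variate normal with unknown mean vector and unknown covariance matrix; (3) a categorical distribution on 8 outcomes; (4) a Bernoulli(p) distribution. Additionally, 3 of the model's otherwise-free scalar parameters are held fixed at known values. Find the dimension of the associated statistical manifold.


The dimension of a statistical manifold equals the number of free
(independent) real parameters of the model. For a product of independent
blocks the parameter counts add.
- 6-variate normal: 6 (mean) + 6*7/2 = 21 (symmetric covariance) = 27.
- 3-variate normal: 3 (mean) + 3*4/2 = 6 (symmetric covariance) = 9.
- categorical on 8 outcomes (probabilities sum to 1): 8-1 = 7.
- Bernoulli (p): 1.
Total = 27 + 9 + 7 + 1 = 44.
3 parameter(s) fixed at known values: 44 - 3 = 41.
Dimension = 41

41


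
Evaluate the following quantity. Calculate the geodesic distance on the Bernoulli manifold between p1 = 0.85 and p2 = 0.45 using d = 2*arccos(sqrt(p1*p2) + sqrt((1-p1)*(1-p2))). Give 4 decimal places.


Geodesic distance on Bernoulli manifold:
d(p1,p2) = 2*arccos(sqrt(p1*p2) + sqrt((1-p1)*(1-p2))).
sqrt(p1*p2) = sqrt(0.85*0.45) = 0.618466.
sqrt((1-p1)*(1-p2)) = sqrt(0.15*0.55) = 0.287228.
arg = 0.618466 + 0.287228 = 0.905694.
d = 2*arccos(0.905694) = 0.8756

0.8756


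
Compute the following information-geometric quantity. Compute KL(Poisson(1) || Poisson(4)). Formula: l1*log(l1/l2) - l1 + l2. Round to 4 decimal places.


KL divergence for Poisson:
KL = l1*log(l1/l2) - l1 + l2.
l1 = 1, l2 = 4.
log(1/4) = -1.386294.
l1*log(l1/l2) = 1 * -1.386294 = -1.386294.
KL = -1.386294 - 1 + 4 = 1.6137

1.6137


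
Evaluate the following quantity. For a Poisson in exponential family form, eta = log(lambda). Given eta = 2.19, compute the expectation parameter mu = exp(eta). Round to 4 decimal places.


Expectation parameter for Poisson exponential family:
mu = exp(eta).
eta = 2.19.
mu = exp(2.19) = 8.9352

8.9352


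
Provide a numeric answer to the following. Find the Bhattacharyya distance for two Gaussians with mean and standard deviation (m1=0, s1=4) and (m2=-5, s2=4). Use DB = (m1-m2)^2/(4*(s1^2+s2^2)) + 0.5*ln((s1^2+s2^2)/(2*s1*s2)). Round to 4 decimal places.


Bhattacharyya distance between two Gaussians:
DB = (m1-m2)^2/(4*(s1^2+s2^2)) + (1/2)*ln((s1^2+s2^2)/(2*s1*s2)).
(m1-m2)^2 = (5)^2 = 25.
s1^2+s2^2 = 16 + 16 = 32.
term1 = 25/128 = 0.195312.
term2 = 0.5*ln(32/32.0) = 0.0.
DB = 0.195312 + 0.0 = 0.1953

0.1953


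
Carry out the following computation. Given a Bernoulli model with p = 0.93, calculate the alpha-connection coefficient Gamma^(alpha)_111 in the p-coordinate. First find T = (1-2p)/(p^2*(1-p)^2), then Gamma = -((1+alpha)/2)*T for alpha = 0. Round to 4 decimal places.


Skewness (Amari-Chentsov) tensor: T = (1-2p)/(p^2*(1-p)^2).
p = 0.93, 1-2p = -0.86, p^2 = 0.8649, (1-p)^2 = 0.0049.
T = -0.86/(0.8649 * 0.0049) = -202.92543.
In the p-coordinate, Gamma^(alpha) = Gamma^(0) - (alpha/2)*T with Gamma^(0) = (1/2)*g'(p) = -T/2,
so Gamma^(alpha) = -((1+alpha)/2)*T.
alpha = 0, -(1+alpha)/2 = -0.5.
Gamma = -0.5 * -202.92543 = 101.4627

101.4627


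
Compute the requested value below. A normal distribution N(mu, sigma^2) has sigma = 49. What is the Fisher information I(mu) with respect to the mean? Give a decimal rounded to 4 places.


The Fisher information for the mean of a normal distribution is I(mu) = 1/sigma^2.
sigma = 49, so sigma^2 = 2401.
I(mu) = 1/2401 = 0.0004

0.0004


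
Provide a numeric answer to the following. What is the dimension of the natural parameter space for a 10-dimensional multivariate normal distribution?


Exponential family dimension calculation:
For 10-dim MVN: mean has 10 params, covariance has 10*11/2 = 55 unique entries.
Total dim = 10 + 55 = 65.

65


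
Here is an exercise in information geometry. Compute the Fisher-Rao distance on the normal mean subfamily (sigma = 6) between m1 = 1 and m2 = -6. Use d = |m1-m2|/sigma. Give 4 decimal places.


On the fixed-variance normal subfamily, geodesic distance = |m1-m2|/sigma.
|1 - -6| = 7.
sigma = 6.
d = 7/6 = 1.1667

1.1667


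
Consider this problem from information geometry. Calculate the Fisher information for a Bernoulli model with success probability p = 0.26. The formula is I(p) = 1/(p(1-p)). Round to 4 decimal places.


For Bernoulli(p), Fisher information is I(p) = 1/(p*(1-p)).
p = 0.26, 1-p = 0.74.
p*(1-p) = 0.1924.
I(p) = 1/0.1924 = 5.1975

5.1975


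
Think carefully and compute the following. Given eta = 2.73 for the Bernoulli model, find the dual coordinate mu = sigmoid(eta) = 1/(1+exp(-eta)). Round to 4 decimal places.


Dual coordinate (expectation parameter) for Bernoulli:
mu = 1/(1+exp(-eta)).
eta = 2.73.
exp(-eta) = exp(-2.73) = 0.065219.
mu = 1/(1+0.065219) = 0.9388

0.9388


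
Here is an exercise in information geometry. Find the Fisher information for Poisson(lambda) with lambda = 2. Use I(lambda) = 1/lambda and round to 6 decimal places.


Fisher information for Poisson: I(lambda) = 1/lambda.
lambda = 2.
I(lambda) = 1/2 = 0.500000

0.500000


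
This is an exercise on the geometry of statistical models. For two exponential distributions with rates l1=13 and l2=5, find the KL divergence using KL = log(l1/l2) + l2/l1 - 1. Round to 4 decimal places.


KL divergence for exponential family:
KL = log(l1/l2) + l2/l1 - 1.
log(13/5) = 0.955511.
5/13 = 0.384615.
KL = 0.955511 + 0.384615 - 1 = 0.3401

0.3401


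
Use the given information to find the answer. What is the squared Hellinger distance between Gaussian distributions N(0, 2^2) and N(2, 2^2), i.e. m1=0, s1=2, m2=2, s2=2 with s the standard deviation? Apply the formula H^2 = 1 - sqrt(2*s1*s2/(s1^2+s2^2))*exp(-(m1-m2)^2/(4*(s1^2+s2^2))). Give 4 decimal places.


Squared Hellinger distance for Gaussians:
H^2 = 1 - sqrt(2*s1*s2/(s1^2+s2^2)) * exp(-(m1-m2)^2/(4*(s1^2+s2^2))).
s1^2 = 4, s2^2 = 4, s1^2+s2^2 = 8.
sqrt(2*2*2/(8)) = 1.0.
(m1-m2)^2 = (-2)^2 = 4.
exp(-4/(4*8)) = exp(-0.125) = 0.882497.
H^2 = 1 - 1.0*0.882497 = 0.1175

0.1175


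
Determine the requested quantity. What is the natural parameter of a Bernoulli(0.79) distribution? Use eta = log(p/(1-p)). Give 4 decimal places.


Natural parameter for Bernoulli: eta = log(p/(1-p)).
p = 0.79, 1-p = 0.21.
p/(1-p) = 3.761905.
eta = log(3.761905) = 1.3249

1.3249


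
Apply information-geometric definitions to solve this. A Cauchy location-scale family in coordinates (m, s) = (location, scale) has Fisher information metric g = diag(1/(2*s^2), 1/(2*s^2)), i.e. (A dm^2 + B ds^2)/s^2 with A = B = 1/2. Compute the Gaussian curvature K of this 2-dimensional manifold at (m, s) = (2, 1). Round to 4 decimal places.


The metric has the form g = (A dm^2 + B ds^2)/s^2 with A = 1/2, B = 1/2.
Substitute u = sqrt(A/B)*m: g = B*(du^2 + ds^2)/s^2, i.e. B times the
Poincare upper half-plane metric, which has constant Gaussian curvature -1.
Scaling a 2D metric by a constant c divides the Gaussian curvature by c,
so K = -1/B = -1/(1/2) = -2.0000 everywhere (the point (m, s) = (2, 1) is irrelevant:
the curvature is constant).
The requested Gaussian curvature is K = -2.0000.

-2.0000


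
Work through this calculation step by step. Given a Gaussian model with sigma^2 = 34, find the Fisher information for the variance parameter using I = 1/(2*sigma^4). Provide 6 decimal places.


Fisher information for variance: I(sigma^2) = 1/(2*sigma^4).
sigma^2 = 34, so sigma^4 = 1156.
I = 1/(2*1156) = 1/2312 = 0.000433

0.000433


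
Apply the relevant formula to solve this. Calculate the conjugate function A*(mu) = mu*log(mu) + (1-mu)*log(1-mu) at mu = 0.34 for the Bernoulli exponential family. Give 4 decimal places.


Legendre transform for Bernoulli:
A*(mu) = mu*log(mu) + (1-mu)*log(1-mu).
mu = 0.34, 1-mu = 0.66.
mu*log(mu) = 0.34*log(0.34) = -0.366795.
(1-mu)*log(1-mu) = 0.66*log(0.66) = -0.27424.
A* = -0.366795 + -0.27424 = -0.6410

-0.6410


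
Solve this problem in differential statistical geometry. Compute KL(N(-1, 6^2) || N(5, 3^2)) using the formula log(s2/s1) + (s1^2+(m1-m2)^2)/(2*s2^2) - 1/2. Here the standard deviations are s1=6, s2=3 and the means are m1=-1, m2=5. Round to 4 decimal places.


KL divergence between normal distributions:
KL = log(s2/s1) + (s1^2 + (m1-m2)^2)/(2*s2^2) - 1/2.
log(3/6) = -0.693147.
(6^2 + (-1-5)^2)/(2*3^2) = (36 + 36)/18 = 4.0.
KL = -0.693147 + 4.0 - 0.5 = 2.8069

2.8069


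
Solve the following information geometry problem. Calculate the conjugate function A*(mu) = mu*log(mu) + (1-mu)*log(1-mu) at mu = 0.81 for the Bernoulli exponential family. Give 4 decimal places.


Legendre transform for Bernoulli:
A*(mu) = mu*log(mu) + (1-mu)*log(1-mu).
mu = 0.81, 1-mu = 0.19.
mu*log(mu) = 0.81*log(0.81) = -0.170684.
(1-mu)*log(1-mu) = 0.19*log(0.19) = -0.315539.
A* = -0.170684 + -0.315539 = -0.4862

-0.4862


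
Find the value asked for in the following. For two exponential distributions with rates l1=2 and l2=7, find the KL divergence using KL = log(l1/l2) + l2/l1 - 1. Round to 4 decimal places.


KL divergence for exponential family:
KL = log(l1/l2) + l2/l1 - 1.
log(2/7) = -1.252763.
7/2 = 3.5.
KL = -1.252763 + 3.5 - 1 = 1.2472

1.2472


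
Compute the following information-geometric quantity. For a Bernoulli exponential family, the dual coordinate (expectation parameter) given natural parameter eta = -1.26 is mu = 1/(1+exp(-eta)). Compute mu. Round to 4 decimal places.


Dual coordinate (expectation parameter) for Bernoulli:
mu = 1/(1+exp(-eta)).
eta = -1.26.
exp(-eta) = exp(1.26) = 3.525421.
mu = 1/(1+3.525421) = 0.2210

0.2210


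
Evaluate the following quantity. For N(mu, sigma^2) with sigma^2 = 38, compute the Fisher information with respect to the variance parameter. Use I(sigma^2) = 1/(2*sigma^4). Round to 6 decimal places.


Fisher information for variance: I(sigma^2) = 1/(2*sigma^4).
sigma^2 = 38, so sigma^4 = 1444.
I = 1/(2*1444) = 1/2888 = 0.000346

0.000346


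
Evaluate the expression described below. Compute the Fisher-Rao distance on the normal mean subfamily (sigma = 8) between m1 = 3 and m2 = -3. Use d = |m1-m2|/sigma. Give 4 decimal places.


On the fixed-variance normal subfamily, geodesic distance = |m1-m2|/sigma.
|3 - -3| = 6.
sigma = 8.
d = 6/8 = 0.7500

0.7500


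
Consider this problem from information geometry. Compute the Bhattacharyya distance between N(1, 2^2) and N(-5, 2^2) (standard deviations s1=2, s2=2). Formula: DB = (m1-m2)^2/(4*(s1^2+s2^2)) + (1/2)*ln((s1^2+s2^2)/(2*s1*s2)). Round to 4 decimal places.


Bhattacharyya distance between two Gaussians:
DB = (m1-m2)^2/(4*(s1^2+s2^2)) + (1/2)*ln((s1^2+s2^2)/(2*s1*s2)).
(m1-m2)^2 = (6)^2 = 36.
s1^2+s2^2 = 4 + 4 = 8.
term1 = 36/32 = 1.125.
term2 = 0.5*ln(8/8.0) = 0.0.
DB = 1.125 + 0.0 = 1.1250

1.1250


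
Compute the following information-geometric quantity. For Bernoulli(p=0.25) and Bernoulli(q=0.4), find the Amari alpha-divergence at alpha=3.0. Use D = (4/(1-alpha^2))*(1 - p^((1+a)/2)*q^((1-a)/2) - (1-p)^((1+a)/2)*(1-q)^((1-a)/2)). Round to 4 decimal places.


Amari alpha-divergence:
D = (4/(1-alpha^2))*(1 - p^((1+a)/2)*q^((1-a)/2) - (1-p)^((1+a)/2)*(1-q)^((1-a)/2)).
alpha = 3.0, p = 0.25, q = 0.4.
e1 = (1+alpha)/2 = 2.0, e2 = (1-alpha)/2 = -1.0.
t1 = p^e1 * q^e2 = 0.25^2.0 * 0.4^-1.0 = 0.15625.
t2 = (1-p)^e1 * (1-q)^e2 = 0.75^2.0 * 0.6^-1.0 = 0.9375.
4/(1-alpha^2) = -0.5.
D = -0.5*(1 - 0.15625 - 0.9375) = 0.0469

0.0469


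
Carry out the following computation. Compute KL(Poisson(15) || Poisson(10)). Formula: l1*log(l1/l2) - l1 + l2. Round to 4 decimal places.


KL divergence for Poisson:
KL = l1*log(l1/l2) - l1 + l2.
l1 = 15, l2 = 10.
log(15/10) = 0.405465.
l1*log(l1/l2) = 15 * 0.405465 = 6.081977.
KL = 6.081977 - 15 + 10 = 1.0820

1.0820


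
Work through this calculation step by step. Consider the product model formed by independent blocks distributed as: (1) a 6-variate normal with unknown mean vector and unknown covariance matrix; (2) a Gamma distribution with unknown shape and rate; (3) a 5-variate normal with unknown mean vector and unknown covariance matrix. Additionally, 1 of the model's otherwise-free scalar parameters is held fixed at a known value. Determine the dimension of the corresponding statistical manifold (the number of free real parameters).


The dimension of a statistical manifold equals the number of free
(independent) real parameters of the model. For a product of independent
blocks the parameter counts add.
- 6-variate normal: 6 (mean) + 6*7/2 = 21 (symmetric covariance) = 27.
- Gamma (shape, rate): 2.
- 5-variate normal: 5 (mean) + 5*6/2 = 15 (symmetric covariance) = 20.
Total = 27 + 2 + 20 = 49.
1 parameter(s) fixed at known values: 49 - 1 = 48.
Dimension = 48

48
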